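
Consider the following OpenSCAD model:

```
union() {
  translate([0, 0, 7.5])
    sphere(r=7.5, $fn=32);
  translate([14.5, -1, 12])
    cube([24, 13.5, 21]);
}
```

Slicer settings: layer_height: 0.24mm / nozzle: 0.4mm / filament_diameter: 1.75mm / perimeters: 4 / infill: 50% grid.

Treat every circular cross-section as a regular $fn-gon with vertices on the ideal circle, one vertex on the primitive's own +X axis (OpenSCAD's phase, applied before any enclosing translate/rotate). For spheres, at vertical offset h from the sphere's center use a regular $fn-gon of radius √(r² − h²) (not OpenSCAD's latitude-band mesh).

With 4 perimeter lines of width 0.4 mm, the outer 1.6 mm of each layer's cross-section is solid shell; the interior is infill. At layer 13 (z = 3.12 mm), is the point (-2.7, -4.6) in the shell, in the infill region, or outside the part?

shell

At z = 3.12 mm: the r=7.5 sphere slices to a regular 32-gon of circumradius 6.088 (√(r²−h²) with h=4.38 from center); the cube at (14.5, -1) does not reach this height (z outside [12, 33]); Taking the union: only the r=7.5 sphere is present, so the union is just that shape — 1 connected region. Overall, the cross-section is a single solid region. The nearest boundary edge runs (-3.38, -5.06)→(-2.33, -5.62); distance from the point to it = 0.73 mm. The point is inside the cross-section, 0.73 mm from the nearest boundary — within the 1.6 mm shell band (4 × 0.4).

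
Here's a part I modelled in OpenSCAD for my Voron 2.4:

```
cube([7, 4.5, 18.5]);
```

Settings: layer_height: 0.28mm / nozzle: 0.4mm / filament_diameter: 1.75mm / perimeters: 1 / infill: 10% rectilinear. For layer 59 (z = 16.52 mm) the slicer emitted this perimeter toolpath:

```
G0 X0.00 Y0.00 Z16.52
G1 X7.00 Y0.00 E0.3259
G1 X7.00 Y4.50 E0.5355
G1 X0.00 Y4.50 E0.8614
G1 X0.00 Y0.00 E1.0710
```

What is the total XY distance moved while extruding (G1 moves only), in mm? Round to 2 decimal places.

23.00 mm

Sum the Euclidean lengths of each G1 segment: total = 23.00 mm.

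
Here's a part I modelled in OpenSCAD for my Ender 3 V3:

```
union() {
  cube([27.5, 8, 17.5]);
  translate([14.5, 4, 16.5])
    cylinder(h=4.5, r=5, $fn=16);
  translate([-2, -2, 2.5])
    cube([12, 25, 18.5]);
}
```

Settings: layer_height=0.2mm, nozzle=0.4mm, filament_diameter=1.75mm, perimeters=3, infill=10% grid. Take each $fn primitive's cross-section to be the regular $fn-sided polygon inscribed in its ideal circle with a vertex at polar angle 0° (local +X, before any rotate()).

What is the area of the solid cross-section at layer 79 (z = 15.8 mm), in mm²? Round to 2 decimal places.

At z = 15.8 mm: the cube (footprint 27.5×8) is included at this height (area 220.00 mm²); the cylinder at (14.5, 4) is not intersected at this z (z outside [16.5, 21]); the cube at (-2, -2) is present — its section is the full 12×25 rectangle (area 300.00 mm²); Merging all regions: the regions partially overlap — summed areas 520.00 mm² minus the doubly-counted overlap 80.00 mm² gives 440.00 mm² — area = 440.00 mm². Overall, the cross-section is a single solid region. Net area = 440.00 mm².

440.00 mm²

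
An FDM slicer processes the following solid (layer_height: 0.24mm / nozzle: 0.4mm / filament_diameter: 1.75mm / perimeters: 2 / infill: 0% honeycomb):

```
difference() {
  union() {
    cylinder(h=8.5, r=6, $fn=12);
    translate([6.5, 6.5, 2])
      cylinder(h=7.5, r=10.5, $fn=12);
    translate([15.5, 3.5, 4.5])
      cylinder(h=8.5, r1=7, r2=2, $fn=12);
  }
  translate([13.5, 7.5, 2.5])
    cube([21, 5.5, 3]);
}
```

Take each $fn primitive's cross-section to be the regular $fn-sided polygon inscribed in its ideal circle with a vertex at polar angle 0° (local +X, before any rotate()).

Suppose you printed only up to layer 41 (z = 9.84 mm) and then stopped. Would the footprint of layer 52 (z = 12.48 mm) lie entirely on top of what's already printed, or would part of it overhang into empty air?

Compare the two slices. At z = 9.84: the cylinder does not reach this height (z outside [0, 8.5]); the cylinder at (6.5, 6.5) is absent (z outside [2, 9.5]); the cone at (15.5, 3.5) contributes a regular 12-gon of circumradius 3.859 (interpolated between r1=7 and r2=2 at t=0.628) (area = (12/2)·3.859²·sin(360°/12) = 44.67 mm²); Combining (union): only the cone at (15.5, 3.5) is present, so the union is just that shape — area = 44.67 mm²; the cube at (13.5, 7.5) is not intersected at this z (z outside [2.5, 5.5]); After the difference (first − rest): none of the subtracted shapes is present at this height, so that combined region is unchanged — area = 44.67 mm². At z = 12.48: the cylinder does not reach this height (z outside [0, 8.5]); the cylinder at (6.5, 6.5) is absent (z outside [2, 9.5]); the cone at (15.5, 3.5): at t=0.939 of its height the radius interpolates to r₁+(r₂−r₁)t = 2.306, giving a regular 12-gon of that circumradius (area = (12/2)·2.306²·sin(360°/12) = 15.95 mm²); Merging all regions: only the cone at (15.5, 3.5) is present, so the union is just that shape — area = 15.95 mm²; the cube at (13.5, 7.5) does not reach this height (z outside [2.5, 5.5]); After the difference (first − rest): none of the subtracted shapes is present at this height, so the result so far is unchanged — area = 15.95 mm². Checking containment: the cross-section at z = 12.48 is a subset of the cross-section at z = 9.84.

entirely on top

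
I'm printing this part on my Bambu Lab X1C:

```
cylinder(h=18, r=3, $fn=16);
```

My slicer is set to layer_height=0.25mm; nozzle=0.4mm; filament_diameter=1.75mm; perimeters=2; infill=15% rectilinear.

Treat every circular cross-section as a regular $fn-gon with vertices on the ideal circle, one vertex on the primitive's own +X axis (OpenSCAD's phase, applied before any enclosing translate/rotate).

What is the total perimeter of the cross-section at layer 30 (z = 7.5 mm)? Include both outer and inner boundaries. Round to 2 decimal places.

18.73 mm

At z = 7.5 mm: the r=3 cylinder gives a regular 16-gon of circumradius 3 (constant along its height) (perimeter = 2·16·3.000·sin(180°/16) = 18.73 mm). Overall, the cross-section is a single solid region. Total boundary length (outer) = 18.73 mm.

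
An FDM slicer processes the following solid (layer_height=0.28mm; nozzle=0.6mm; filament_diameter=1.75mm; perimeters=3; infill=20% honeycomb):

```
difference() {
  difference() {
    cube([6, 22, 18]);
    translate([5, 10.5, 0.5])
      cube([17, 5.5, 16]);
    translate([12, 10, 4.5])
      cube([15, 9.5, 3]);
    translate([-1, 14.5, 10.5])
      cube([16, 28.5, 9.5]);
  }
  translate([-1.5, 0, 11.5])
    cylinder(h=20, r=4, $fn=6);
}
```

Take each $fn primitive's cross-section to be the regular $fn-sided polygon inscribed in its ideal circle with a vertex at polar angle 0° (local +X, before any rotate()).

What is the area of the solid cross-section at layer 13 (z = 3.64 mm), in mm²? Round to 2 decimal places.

At z = 3.64 mm: the cube is present — its section is the full 6×22 rectangle (area 132.00 mm²); the cube at (5, 10.5) (footprint 17×5.5) is included at this height (area 93.50 mm²); the cube at (12, 10) is absent (z outside [4.5, 7.5]); the cube at (-1, 14.5) does not reach this height (z outside [10.5, 20]); Taking the first minus the rest: starting from the 6×22 cube (132.00 mm²), the 17×5.5 cube at (5, 10.5) partially overlaps it — only the 5.50 mm² overlap (of its 93.50 mm²) is removed, clipping the outline — area = 126.50 mm²; the cylinder at (-1.5, 0) is absent (z outside [11.5, 31.5]); Taking the first minus the rest: none of the subtracted shapes is present at this height, so that combined region is unchanged — area = 126.50 mm². Overall, the cross-section is a single solid region. Net area = 126.50 mm².

126.50 mm²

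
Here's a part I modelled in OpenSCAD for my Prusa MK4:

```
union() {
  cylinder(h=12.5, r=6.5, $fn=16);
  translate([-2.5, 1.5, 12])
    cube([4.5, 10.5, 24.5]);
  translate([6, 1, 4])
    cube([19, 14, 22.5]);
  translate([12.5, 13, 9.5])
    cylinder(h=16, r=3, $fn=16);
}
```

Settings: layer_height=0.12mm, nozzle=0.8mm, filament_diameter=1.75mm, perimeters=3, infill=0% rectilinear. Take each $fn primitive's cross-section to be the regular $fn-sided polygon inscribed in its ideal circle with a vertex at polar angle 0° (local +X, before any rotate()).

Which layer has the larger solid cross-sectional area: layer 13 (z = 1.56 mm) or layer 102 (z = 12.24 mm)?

Layer 13 (z = 1.56): the cylinder: section is a regular 16-gon, circumradius r=6.5 (area = (16/2)·6.500²·sin(360°/16) = 129.35 mm²); the cube at (-2.5, 1.5) is absent (z outside [12, 36.5]); the cube at (6, 1) is absent (z outside [4, 26.5]); the cylinder at (12.5, 13) is absent (z outside [9.5, 25.5]); Combining (union): only the r=6.5 cylinder is present, so the union is just that shape — area = 129.35 mm². So its area = 129.35 mm². Layer 102 (z = 12.24): the cylinder: section is a regular 16-gon, circumradius r=6.5 (area = (16/2)·6.500²·sin(360°/16) = 129.35 mm²); the cube at (-2.5, 1.5) is present — its section is the full 4.5×10.5 rectangle (area 47.25 mm²); the cube at (6, 1) (footprint 19×14) is included at this height (area 266.00 mm²); the cylinder at (12.5, 13): section is a regular 16-gon, circumradius r=3 (area = (16/2)·3.000²·sin(360°/16) = 27.55 mm²); Taking the union: the regions partially overlap — summed areas 470.15 mm² minus the doubly-counted overlap 46.35 mm² gives 423.80 mm² — area = 423.80 mm². So its area = 423.80 mm². Layer 102 is larger (423.80 vs 129.35 mm²).

layer 102 (z = 12.24 mm)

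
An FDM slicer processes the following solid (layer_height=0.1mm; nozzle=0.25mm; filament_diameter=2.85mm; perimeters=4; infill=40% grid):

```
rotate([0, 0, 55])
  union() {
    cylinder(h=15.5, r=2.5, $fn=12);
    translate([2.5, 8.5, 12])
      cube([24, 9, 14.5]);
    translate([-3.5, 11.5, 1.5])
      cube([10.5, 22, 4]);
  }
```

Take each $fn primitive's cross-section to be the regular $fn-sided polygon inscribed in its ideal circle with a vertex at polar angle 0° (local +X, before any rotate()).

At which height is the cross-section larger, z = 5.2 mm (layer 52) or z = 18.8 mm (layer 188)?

layer 52 (z = 5.2 mm)

Layer 52 (z = 5.2): the r=2.5 cylinder gives a regular 12-gon of circumradius 2.5 (constant along its height) (area = (12/2)·2.500²·sin(360°/12) = 18.75 mm²); the cube at (2.5, 8.5) is absent (z outside [12, 26.5]); the 10.5×22 cube at (-3.5, 11.5) contributes its full rectangle (area 231.00 mm²); Combining (union): the 2 present regions are separate (no shared area or edge), so areas and boundary lengths simply add and each stays a separate island — area = 249.75 mm²; (rotated 55° about Z; rotation is an isometry so areas/perimeters/island counts are preserved). So its area = 249.75 mm². Layer 188 (z = 18.8): the cylinder does not reach this height (z outside [0, 15.5]); the cube at (2.5, 8.5) is present — its section is the full 24×9 rectangle (area 216.00 mm²); the cube at (-3.5, 11.5) is absent (z outside [1.5, 5.5]); Combining (union): only the 24×9 cube at (2.5, 8.5) is present, so the union is just that shape — area = 216.00 mm²; (whole slice rotated 55° about Z — lengths, areas and connectivity unchanged). So its area = 216.00 mm². Layer 52 is larger (249.75 vs 216.00 mm²).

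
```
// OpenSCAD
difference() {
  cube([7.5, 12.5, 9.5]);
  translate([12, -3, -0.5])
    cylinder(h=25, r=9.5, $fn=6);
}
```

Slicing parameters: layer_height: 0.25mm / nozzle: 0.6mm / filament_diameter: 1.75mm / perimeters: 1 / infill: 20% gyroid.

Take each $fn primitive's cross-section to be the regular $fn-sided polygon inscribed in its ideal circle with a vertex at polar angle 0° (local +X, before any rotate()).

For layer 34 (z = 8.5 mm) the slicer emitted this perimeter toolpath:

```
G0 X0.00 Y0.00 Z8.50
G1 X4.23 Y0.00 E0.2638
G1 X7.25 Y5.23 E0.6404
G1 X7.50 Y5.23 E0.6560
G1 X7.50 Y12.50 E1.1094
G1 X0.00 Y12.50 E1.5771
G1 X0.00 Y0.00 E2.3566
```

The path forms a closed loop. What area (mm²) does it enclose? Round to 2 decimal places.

Apply the shoelace formula to the sequence of (X, Y) vertices; enclosed area = 84.55 mm².

84.55 mm²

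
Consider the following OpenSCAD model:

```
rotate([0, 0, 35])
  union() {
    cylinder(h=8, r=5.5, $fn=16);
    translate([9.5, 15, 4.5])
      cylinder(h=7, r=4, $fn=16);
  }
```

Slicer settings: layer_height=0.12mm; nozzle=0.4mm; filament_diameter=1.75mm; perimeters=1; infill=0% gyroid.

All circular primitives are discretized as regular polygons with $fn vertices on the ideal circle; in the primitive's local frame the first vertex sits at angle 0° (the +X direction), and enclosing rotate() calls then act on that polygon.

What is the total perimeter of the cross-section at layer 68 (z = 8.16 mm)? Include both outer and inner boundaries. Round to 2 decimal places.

At z = 8.16 mm: the cylinder is not intersected at this z (z outside [0, 8]); the cylinder at (9.5, 15): section is a regular 16-gon, circumradius r=4 (perimeter = 2·16·4.000·sin(180°/16) = 24.97 mm); Combining (union): only the r=4 cylinder at (9.5, 15) is present, so the union is just that shape — boundary = 24.97 mm; (rotated 35° about Z; rotation is an isometry so areas/perimeters/island counts are preserved). Overall, the cross-section is a single solid region. Total boundary length (outer) = 24.97 mm.

24.97 mm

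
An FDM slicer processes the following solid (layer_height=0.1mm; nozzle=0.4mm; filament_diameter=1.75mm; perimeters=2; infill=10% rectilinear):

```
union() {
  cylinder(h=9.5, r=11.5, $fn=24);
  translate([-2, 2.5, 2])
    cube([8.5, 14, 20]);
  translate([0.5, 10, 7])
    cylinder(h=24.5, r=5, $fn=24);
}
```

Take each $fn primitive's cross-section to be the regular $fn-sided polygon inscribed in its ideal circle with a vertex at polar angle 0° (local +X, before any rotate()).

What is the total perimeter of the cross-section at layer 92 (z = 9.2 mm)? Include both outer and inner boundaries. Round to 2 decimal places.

At z = 9.2 mm: the r=11.5 cylinder contributes a regular 24-gon of circumradius 11.5 (perimeter = 2·24·11.500·sin(180°/24) = 72.05 mm); the cube at (-2, 2.5) is present — its section is the full 8.5×14 rectangle (perimeter 45.00 mm); the cylinder at (0.5, 10): section is a regular 24-gon, circumradius r=5 (perimeter = 2·24·5.000·sin(180°/24) = 31.33 mm); Taking the union: the regions partially overlap (shared area 144.06 mm²), so the edge portions inside another operand are dropped and the merged outline is re-measured after clipping — boundary = 83.02 mm. Overall, the cross-section is a single solid region. Total boundary length (outer) = 83.02 mm.

83.02 mm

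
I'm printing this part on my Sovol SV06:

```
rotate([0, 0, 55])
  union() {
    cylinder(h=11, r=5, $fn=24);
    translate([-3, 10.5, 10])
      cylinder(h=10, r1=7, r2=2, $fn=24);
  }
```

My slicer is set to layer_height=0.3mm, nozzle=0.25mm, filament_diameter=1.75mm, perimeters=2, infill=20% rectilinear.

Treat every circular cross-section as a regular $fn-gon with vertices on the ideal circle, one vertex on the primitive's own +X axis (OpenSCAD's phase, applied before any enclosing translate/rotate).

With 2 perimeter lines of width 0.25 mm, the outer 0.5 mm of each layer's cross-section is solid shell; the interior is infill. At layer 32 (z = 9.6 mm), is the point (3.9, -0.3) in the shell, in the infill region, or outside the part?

infill

At z = 9.6 mm: the r=5 cylinder gives a regular 24-gon of circumradius 5 (constant along its height); the cone at (-3, 10.5) is absent (z outside [10, 20]); Taking the union: only the r=5 cylinder is present, so the union is just that shape — 1 connected region; (whole slice rotated 55° about Z — lengths, areas and connectivity unchanged). Overall, the cross-section is a single solid region. Undo the 55° rotation: the query point maps to (1.991, -3.367) in the un-rotated model frame. The nearest boundary edge runs (2.50, -4.33)→(3.54, -3.54); distance from the point to it = 1.07 mm. The point is inside the cross-section and 1.07 mm from the nearest boundary — more than the 0.5 mm shell width (2 × 0.25), so it's in the infill interior.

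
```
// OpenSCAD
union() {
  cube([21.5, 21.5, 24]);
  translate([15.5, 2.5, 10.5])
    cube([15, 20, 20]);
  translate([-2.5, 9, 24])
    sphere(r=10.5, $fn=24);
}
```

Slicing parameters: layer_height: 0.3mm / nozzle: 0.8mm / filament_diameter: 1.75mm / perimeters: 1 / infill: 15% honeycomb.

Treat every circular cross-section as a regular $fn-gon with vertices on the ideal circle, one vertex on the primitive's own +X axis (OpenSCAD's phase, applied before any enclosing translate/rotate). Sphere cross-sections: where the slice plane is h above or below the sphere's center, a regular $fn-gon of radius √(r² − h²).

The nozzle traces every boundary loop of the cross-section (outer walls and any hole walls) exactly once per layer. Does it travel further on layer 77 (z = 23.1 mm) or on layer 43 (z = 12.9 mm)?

layer 77 (z = 23.1 mm)

Layer 77 (z = 23.1): the 21.5×21.5 cube contributes its full rectangle (perimeter 86.00 mm); the 15×20 cube at (15.5, 2.5) contributes its full rectangle (perimeter 70.00 mm); the r=10.5 sphere at (-2.5, 9) contributes a regular 24-gon of circumradius √(10.5²−0.9²) = 10.461 (perimeter = 2·24·10.461·sin(180°/24) = 65.54 mm); Taking the union: the regions partially overlap (shared area 230.76 mm²), so the edge portions inside another operand are dropped and the merged outline is re-measured after clipping — boundary = 124.91 mm. So its perimeter = 124.91 mm. Layer 43 (z = 12.9): the cube is present — its section is the full 21.5×21.5 rectangle (perimeter 86.00 mm); the cube at (15.5, 2.5) (footprint 15×20) is included at this height (perimeter 70.00 mm); the sphere at (-2.5, 9) is not intersected at this z (|z−center|=11.100 > r=10.5); Combining (union): the regions partially overlap (shared area 114.00 mm²), so the edge portions inside another operand are dropped and the merged outline is re-measured after clipping — boundary = 106.00 mm. So its perimeter = 106.00 mm. Layer 77 is larger (124.91 vs 106.00 mm).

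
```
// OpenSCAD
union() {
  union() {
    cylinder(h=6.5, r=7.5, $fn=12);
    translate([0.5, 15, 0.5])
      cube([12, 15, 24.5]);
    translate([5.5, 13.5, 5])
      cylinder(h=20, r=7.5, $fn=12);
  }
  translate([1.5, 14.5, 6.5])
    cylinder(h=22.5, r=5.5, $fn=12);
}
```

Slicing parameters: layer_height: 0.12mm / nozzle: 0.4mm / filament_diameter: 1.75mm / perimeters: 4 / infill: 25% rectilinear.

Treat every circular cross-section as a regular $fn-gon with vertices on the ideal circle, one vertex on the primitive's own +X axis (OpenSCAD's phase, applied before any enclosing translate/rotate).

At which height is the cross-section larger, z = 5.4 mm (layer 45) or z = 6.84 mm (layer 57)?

layer 45 (z = 5.4 mm)

Layer 45 (z = 5.4): the r=7.5 cylinder contributes a regular 12-gon of circumradius 7.5 (area = (12/2)·7.500²·sin(360°/12) = 168.75 mm²); the cube at (0.5, 15) is present — its section is the full 12×15 rectangle (area 180.00 mm²); the r=7.5 cylinder at (5.5, 13.5) contributes a regular 12-gon of circumradius 7.5 (area = (12/2)·7.500²·sin(360°/12) = 168.75 mm²); Combining (union): the regions partially overlap — summed areas 517.50 mm² minus the doubly-counted overlap 57.35 mm² gives 460.15 mm² — area = 460.15 mm²; the cylinder at (1.5, 14.5) is not intersected at this z (z outside [6.5, 29]); Taking the union: only that combined region is present, so the union is just that shape — area = 460.15 mm². So its area = 460.15 mm². Layer 57 (z = 6.84): the cylinder is not intersected at this z (z outside [0, 6.5]); the cube at (0.5, 15) is present — its section is the full 12×15 rectangle (area 180.00 mm²); the r=7.5 cylinder at (5.5, 13.5) contributes a regular 12-gon of circumradius 7.5 (area = (12/2)·7.500²·sin(360°/12) = 168.75 mm²); Taking the union: the regions partially overlap — summed areas 348.75 mm² minus the doubly-counted overlap 57.30 mm² gives 291.45 mm² — area = 291.45 mm²; the cylinder at (1.5, 14.5): section is a regular 12-gon, circumradius r=5.5 (area = (12/2)·5.500²·sin(360°/12) = 90.75 mm²); Merging all regions: the regions partially overlap — summed areas 382.20 mm² minus the doubly-counted overlap 72.62 mm² gives 309.58 mm² — area = 309.58 mm². So its area = 309.58 mm². Layer 45 is larger (460.15 vs 309.58 mm²).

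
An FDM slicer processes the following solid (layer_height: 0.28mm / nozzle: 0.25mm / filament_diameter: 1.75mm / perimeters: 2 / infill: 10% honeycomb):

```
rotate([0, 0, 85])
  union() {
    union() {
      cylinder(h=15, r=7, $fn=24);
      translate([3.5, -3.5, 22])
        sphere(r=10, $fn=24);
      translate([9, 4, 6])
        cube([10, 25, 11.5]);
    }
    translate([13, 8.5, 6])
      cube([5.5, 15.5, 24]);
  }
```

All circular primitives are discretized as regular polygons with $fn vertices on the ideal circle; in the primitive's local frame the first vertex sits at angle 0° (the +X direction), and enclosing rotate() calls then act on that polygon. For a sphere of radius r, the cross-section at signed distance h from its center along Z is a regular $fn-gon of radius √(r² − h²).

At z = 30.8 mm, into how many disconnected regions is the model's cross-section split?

1

At z = 30.8 mm: the cylinder is not intersected at this z (z outside [0, 15]); the r=10 sphere at (3.5, -3.5) slices to a regular 24-gon of circumradius 4.750 (√(r²−h²) with h=8.8 from center); the cube at (9, 4) is not intersected at this z (z outside [6, 17.5]); Combining (union): only the r=10 sphere at (3.5, -3.5) is present, so the union is just that shape — 1 connected region; the cube at (13, 8.5) is not intersected at this z (z outside [6, 30]); Combining (union): only the result so far is present, so the union is just that shape — 1 connected region; (whole slice rotated 85° about Z — lengths, areas and connectivity unchanged). The result has 1 disconnected region.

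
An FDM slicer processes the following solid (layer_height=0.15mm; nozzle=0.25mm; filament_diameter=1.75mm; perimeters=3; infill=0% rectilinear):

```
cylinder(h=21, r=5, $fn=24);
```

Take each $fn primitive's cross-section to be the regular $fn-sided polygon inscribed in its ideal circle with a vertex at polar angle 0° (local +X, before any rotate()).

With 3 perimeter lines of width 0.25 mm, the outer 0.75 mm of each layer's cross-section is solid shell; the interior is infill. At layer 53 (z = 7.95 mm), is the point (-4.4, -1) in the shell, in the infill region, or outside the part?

At z = 7.95 mm: the cylinder: section is a regular 24-gon, circumradius r=5. Overall, the cross-section is a single solid region. The nearest boundary edge runs (-5.00, 0.00)→(-4.83, -1.29); distance from the point to it = 0.46 mm. The point is inside the cross-section, 0.46 mm from the nearest boundary — within the 0.75 mm shell band (3 × 0.25).

shell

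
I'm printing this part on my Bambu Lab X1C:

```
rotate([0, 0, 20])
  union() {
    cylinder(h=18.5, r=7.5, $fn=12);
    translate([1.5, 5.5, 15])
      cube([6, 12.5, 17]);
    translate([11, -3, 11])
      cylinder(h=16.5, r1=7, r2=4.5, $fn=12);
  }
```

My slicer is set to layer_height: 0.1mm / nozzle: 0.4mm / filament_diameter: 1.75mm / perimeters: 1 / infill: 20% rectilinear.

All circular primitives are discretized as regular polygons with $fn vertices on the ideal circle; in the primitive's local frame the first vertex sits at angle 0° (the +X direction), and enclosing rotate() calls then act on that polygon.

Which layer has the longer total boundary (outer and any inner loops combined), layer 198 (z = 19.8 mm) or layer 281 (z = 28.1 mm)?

layer 198 (z = 19.8 mm)

Layer 198 (z = 19.8): the cylinder is not intersected at this z (z outside [0, 18.5]); the 6×12.5 cube at (1.5, 5.5) contributes its full rectangle (perimeter 37.00 mm); the cone at (11, -3): at t=0.533 of its height the radius interpolates to r₁+(r₂−r₁)t = 5.667, giving a regular 12-gon of that circumradius (perimeter = 2·12·5.667·sin(180°/12) = 35.20 mm); Taking the union: the 2 present regions are separate (no shared area or edge), so areas and boundary lengths simply add and each stays a separate island — boundary = 72.20 mm; (whole slice rotated 20° about Z — lengths, areas and connectivity unchanged). So its perimeter = 72.20 mm. Layer 281 (z = 28.1): the cylinder is not intersected at this z (z outside [0, 18.5]); the 6×12.5 cube at (1.5, 5.5) contributes its full rectangle (perimeter 37.00 mm); the cone at (11, -3) does not reach this height (z outside [11, 27.5]); Merging all regions: only the 6×12.5 cube at (1.5, 5.5) is present, so the union is just that shape — boundary = 37.00 mm; (rotated 20° about Z; rotation is an isometry so areas/perimeters/island counts are preserved). So its perimeter = 37.00 mm. Layer 198 is larger (72.20 vs 37.00 mm).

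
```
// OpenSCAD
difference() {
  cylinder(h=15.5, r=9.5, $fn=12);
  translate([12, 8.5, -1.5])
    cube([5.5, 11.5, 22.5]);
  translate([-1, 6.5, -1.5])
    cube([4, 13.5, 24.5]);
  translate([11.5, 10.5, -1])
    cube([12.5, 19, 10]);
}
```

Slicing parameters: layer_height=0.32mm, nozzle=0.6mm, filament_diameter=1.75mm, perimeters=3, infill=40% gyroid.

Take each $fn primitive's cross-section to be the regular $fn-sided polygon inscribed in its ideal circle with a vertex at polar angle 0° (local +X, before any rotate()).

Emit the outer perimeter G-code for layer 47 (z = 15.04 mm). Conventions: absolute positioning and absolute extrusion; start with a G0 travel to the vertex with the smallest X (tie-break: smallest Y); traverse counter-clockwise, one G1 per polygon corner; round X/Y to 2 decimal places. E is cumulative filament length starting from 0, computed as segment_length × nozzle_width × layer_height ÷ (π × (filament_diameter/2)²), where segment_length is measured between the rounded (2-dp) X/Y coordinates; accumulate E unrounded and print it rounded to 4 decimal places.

G0 X-9.50 Y0.00 Z15.04
G1 X-8.23 Y-4.75 E0.3925
G1 X-4.75 Y-8.23 E0.7853
G1 X0.00 Y-9.50 E1.1778
G1 X4.75 Y-8.23 E1.5703
G1 X8.23 Y-4.75 E1.9632
G1 X9.50 Y0.00 E2.3556
G1 X8.23 Y4.75 E2.7481
G1 X4.75 Y8.23 E3.1410
G1 X3.00 Y8.70 E3.2856
G1 X3.00 Y6.50 E3.4612
G1 X-1.00 Y6.50 E3.7805
G1 X-1.00 Y9.23 E3.9985
G1 X-4.75 Y8.23 E4.3083
G1 X-8.23 Y4.75 E4.7011
G1 X-9.50 Y0.00 E5.0936

At z = 15.04 mm: the r=9.5 cylinder contributes a regular 12-gon of circumradius 9.5; the cube at (12, 8.5) is present — its section is the full 5.5×11.5 rectangle; the cube at (-1, 6.5) is present — its section is the full 4×13.5 rectangle; the cube at (11.5, 10.5) is not intersected at this z (z outside [-1, 9]); Taking the first minus the rest: starting from the r=9.5 cylinder, the 5.5×11.5 cube at (12, 8.5) misses the remaining region (no effect); the 4×13.5 cube at (-1, 6.5) partially overlaps it — only the 10.66 mm² overlap (of its 54.00 mm²) is removed, clipping the outline — 1 connected region. The outline is a single polygon with 15 vertices. Extrusion per mm of travel: 0.6 × 0.32 / (π × 0.875²) = 0.079824. Accumulating E over each segment gives final E = 5.0936.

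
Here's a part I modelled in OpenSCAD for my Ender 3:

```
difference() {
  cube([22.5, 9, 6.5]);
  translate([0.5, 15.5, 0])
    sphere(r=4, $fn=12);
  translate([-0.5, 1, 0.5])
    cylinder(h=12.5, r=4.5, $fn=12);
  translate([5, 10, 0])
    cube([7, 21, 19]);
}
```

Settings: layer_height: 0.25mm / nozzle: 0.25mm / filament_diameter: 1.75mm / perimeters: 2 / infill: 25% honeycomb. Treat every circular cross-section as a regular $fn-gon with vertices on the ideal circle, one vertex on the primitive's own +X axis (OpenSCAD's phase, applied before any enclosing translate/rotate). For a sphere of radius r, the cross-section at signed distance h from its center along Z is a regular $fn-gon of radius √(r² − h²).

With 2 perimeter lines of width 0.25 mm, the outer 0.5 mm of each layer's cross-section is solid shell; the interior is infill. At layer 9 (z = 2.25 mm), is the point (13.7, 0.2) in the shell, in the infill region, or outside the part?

At z = 2.25 mm: the cube is present — its section is the full 22.5×9 rectangle; the sphere at (0.5, 15.5): section is a regular 12-gon, circumradius = √(r²−h²) = √(4²−2.25²) = 3.307; the r=4.5 cylinder at (-0.5, 1) gives a regular 12-gon of circumradius 4.5 (constant along its height); the 7×21 cube at (5, 10) contributes its full rectangle; Taking the first minus the rest: starting from the 22.5×9 cube, the r=4 sphere at (0.5, 15.5) misses the remaining region (no effect); the r=4.5 cylinder at (-0.5, 1) partially overlaps it — only the 16.84 mm² overlap (of its 60.75 mm²) is removed, clipping the outline; the 7×21 cube at (5, 10) misses the remaining region (no effect) — 1 connected region. Overall, the cross-section is a single solid region. The nearest boundary edge runs (22.50, 0.00)→(3.73, 0.00); distance from the point to it = 0.20 mm. The point is inside the cross-section, 0.20 mm from the nearest boundary — within the 0.5 mm shell band (2 × 0.25).

shell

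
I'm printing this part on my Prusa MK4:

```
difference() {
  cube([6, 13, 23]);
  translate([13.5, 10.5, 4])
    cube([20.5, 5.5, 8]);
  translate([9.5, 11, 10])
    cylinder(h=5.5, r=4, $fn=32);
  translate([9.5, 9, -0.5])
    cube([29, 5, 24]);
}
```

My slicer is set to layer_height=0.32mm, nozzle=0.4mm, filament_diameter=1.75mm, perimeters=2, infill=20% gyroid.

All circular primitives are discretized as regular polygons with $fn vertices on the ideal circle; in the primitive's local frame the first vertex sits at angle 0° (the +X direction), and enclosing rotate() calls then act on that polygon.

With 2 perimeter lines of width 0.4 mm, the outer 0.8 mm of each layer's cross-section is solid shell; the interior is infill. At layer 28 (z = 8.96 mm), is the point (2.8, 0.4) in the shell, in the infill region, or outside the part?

shell

At z = 8.96 mm: the cube (footprint 6×13) is included at this height; the cube at (13.5, 10.5) is present — its section is the full 20.5×5.5 rectangle; the cylinder at (9.5, 11) is absent (z outside [10, 15.5]); the cube at (9.5, 9) is present — its section is the full 29×5 rectangle; After the difference (first − rest): starting from the 6×13 cube, the 20.5×5.5 cube at (13.5, 10.5) misses the remaining region (no effect); the 29×5 cube at (9.5, 9) misses the remaining region (no effect) — 1 connected region. Overall, the cross-section is a single solid region. The nearest boundary edge runs (6.00, 0.00)→(0.00, 0.00); distance from the point to it = 0.40 mm. The point is inside the cross-section, 0.40 mm from the nearest boundary — within the 0.8 mm shell band (2 × 0.4).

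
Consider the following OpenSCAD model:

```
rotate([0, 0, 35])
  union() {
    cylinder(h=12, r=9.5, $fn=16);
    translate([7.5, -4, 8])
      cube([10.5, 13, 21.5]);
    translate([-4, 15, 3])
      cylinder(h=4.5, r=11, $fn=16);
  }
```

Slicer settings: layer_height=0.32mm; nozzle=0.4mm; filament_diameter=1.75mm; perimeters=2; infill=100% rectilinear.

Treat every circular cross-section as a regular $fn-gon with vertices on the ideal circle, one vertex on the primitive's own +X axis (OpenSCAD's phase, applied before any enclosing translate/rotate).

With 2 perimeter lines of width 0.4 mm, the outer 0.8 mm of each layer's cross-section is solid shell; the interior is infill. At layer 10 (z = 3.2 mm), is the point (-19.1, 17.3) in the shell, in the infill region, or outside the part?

At z = 3.2 mm: the cylinder: section is a regular 16-gon, circumradius r=9.5; the cube at (7.5, -4) is absent (z outside [8, 29.5]); the r=11 cylinder at (-4, 15) gives a regular 16-gon of circumradius 11 (constant along its height); Combining (union): the regions partially overlap (shared area 41.74 mm²), so overlapping operands fuse into one piece — 1 connected region; (rotated 35° about Z; rotation is an isometry so areas/perimeters/island counts are preserved). Overall, the cross-section is a single solid region. Undo the 35° rotation: the query point maps to (-5.723, 25.127) in the un-rotated model frame. The nearest boundary edge runs (-8.21, 25.16)→(-4.00, 26.00); distance from the point to it = 0.52 mm. The point is inside the cross-section, 0.52 mm from the nearest boundary — within the 0.8 mm shell band (2 × 0.4).

shell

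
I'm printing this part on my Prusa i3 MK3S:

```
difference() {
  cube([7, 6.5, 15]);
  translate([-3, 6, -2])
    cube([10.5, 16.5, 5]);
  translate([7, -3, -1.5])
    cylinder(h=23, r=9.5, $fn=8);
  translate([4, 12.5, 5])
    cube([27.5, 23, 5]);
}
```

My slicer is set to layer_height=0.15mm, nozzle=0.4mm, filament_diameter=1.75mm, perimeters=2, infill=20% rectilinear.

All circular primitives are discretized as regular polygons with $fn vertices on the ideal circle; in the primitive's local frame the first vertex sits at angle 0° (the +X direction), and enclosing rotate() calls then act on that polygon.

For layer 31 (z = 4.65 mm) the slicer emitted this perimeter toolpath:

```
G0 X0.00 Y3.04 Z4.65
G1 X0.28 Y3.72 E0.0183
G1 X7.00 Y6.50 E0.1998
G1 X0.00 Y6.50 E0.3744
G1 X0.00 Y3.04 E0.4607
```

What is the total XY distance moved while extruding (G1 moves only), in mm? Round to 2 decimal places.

Sum the Euclidean lengths of each G1 segment: total = 18.47 mm.

18.47 mm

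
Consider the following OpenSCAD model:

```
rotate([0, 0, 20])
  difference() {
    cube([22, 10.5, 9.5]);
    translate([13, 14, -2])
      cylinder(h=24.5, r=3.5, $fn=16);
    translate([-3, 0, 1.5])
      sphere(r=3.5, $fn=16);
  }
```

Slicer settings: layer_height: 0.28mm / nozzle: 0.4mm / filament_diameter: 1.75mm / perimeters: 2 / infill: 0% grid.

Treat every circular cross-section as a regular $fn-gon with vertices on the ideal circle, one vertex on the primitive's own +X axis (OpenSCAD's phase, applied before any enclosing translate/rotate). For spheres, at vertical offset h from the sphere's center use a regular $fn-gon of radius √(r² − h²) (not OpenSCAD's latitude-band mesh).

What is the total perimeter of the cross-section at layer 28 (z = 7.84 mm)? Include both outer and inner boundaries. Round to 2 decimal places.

At z = 7.84 mm: the cube is present — its section is the full 22×10.5 rectangle (perimeter 65.00 mm); the r=3.5 cylinder at (13, 14) contributes a regular 16-gon of circumradius 3.5 (perimeter = 2·16·3.500·sin(180°/16) = 21.85 mm); the sphere at (-3, 0) is absent (|z−center|=6.340 > r=3.5); Subtracting the remaining from the first: starting from the 22×10.5 cube, the r=3.5 cylinder at (13, 14) misses the remaining region (no effect) — boundary = 65.00 mm; (whole slice rotated 20° about Z — lengths, areas and connectivity unchanged). Overall, the cross-section is a single solid region. Total boundary length (outer) = 65.00 mm.

65.00 mm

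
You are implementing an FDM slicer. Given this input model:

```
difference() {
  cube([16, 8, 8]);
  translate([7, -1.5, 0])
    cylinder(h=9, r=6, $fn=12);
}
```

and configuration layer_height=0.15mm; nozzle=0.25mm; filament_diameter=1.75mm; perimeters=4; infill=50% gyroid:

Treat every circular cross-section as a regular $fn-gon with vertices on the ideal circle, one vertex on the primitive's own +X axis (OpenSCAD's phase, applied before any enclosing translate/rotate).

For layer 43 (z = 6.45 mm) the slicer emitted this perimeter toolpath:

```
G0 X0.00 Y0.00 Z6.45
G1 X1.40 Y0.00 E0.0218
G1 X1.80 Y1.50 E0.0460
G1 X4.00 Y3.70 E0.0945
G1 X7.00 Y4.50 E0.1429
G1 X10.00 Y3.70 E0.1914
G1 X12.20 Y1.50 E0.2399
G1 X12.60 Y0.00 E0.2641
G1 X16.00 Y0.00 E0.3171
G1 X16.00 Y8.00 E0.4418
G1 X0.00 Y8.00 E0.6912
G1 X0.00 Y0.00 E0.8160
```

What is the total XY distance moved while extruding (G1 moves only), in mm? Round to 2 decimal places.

52.34 mm

Sum the Euclidean lengths of each G1 segment: total = 52.34 mm.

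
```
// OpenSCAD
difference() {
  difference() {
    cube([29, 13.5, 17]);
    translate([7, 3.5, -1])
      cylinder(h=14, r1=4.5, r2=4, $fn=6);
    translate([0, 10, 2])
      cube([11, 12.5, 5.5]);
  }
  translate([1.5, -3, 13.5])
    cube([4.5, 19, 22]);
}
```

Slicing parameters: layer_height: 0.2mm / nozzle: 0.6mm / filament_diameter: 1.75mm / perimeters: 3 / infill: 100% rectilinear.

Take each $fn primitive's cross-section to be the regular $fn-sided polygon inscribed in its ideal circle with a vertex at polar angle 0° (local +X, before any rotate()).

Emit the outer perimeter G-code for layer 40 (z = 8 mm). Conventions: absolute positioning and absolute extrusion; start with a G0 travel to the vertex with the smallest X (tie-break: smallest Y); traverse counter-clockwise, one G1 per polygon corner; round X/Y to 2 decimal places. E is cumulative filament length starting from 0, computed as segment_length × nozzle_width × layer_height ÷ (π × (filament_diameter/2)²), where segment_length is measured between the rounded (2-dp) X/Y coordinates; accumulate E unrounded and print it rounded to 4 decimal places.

At z = 8 mm: the 29×13.5 cube contributes its full rectangle; the cone at (7, 3.5) contributes a regular 6-gon of circumradius 4.179 (interpolated between r1=4.5 and r2=4 at t=0.643); the cube at (0, 10) is not intersected at this z (z outside [2, 7.5]); After the difference (first − rest): starting from the 29×13.5 cube, the cone at (7, 3.5) partially overlaps it — only the 44.86 mm² overlap (of its 45.36 mm²) is removed, clipping the outline — 1 connected region; the cube at (1.5, -3) is absent (z outside [13.5, 35.5]); After the difference (first − rest): none of the subtracted shapes is present at this height, so that combined region is unchanged — 1 connected region. The outline is a single polygon with 10 vertices. Extrusion per mm of travel: 0.6 × 0.2 / (π × 0.875²) = 0.049890. Accumulating E over each segment gives final E = 5.0540.

G0 X0.00 Y0.00 Z8.00
G1 X4.84 Y0.00 E0.2415
G1 X2.82 Y3.50 E0.4431
G1 X4.91 Y7.12 E0.6516
G1 X9.09 Y7.12 E0.8602
G1 X11.18 Y3.50 E1.0687
G1 X9.16 Y0.00 E1.2703
G1 X29.00 Y0.00 E2.2601
G1 X29.00 Y13.50 E2.9337
G1 X0.00 Y13.50 E4.3805
G1 X0.00 Y0.00 E5.0540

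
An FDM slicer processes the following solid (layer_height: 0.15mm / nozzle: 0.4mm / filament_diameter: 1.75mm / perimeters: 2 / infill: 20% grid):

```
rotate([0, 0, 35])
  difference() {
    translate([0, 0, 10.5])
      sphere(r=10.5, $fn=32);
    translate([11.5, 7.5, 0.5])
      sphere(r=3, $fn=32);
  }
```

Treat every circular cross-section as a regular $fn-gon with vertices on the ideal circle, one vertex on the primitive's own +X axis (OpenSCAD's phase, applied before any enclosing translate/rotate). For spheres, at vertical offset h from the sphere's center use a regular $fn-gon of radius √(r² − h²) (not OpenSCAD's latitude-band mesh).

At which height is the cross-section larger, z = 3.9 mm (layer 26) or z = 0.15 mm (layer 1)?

Layer 26 (z = 3.9): the r=10.5 sphere slices to a regular 32-gon of circumradius 8.166 (√(r²−h²) with h=6.6 from center) (area = (32/2)·8.166²·sin(360°/32) = 208.17 mm²); the sphere at (11.5, 7.5) is absent (|z−center|=3.400 > r=3); Taking the first minus the rest: none of the subtracted shapes is present at this height, so the r=10.5 sphere is unchanged — area = 208.17 mm²; (whole slice rotated 35° about Z — lengths, areas and connectivity unchanged). So its area = 208.17 mm². Layer 1 (z = 0.15): the r=10.5 sphere contributes a regular 32-gon of circumradius √(10.5²−10.35²) = 1.768 (area = (32/2)·1.768²·sin(360°/32) = 9.76 mm²); the r=3 sphere at (11.5, 7.5) slices to a regular 32-gon of circumradius 2.980 (√(r²−h²) with h=0.35 from center) (area = (32/2)·2.980²·sin(360°/32) = 27.71 mm²); After the difference (first − rest): starting from the r=10.5 sphere (9.76 mm²), the r=3 sphere at (11.5, 7.5) misses the remaining region (no effect) — area = 9.76 mm²; (whole slice rotated 35° about Z — lengths, areas and connectivity unchanged). So its area = 9.76 mm². Layer 26 is larger (208.17 vs 9.76 mm²).

layer 26 (z = 3.9 mm)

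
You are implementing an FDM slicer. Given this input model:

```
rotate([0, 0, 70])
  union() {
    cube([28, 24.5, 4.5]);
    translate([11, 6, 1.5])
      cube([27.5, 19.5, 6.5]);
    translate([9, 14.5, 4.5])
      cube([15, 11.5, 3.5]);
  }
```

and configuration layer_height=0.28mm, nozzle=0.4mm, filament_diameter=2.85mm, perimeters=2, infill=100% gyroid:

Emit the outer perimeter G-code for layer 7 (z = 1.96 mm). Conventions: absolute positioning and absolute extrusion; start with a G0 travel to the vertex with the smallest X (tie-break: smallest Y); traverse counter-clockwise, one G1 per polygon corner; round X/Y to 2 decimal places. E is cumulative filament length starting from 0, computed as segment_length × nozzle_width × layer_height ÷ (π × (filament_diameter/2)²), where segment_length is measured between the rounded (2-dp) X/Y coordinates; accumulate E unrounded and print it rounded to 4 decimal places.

At z = 1.96 mm: the 28×24.5 cube contributes its full rectangle; the cube at (11, 6) is present — its section is the full 27.5×19.5 rectangle; the cube at (9, 14.5) does not reach this height (z outside [4.5, 8]); Combining (union): the regions partially overlap (shared area 314.50 mm²), so overlapping operands fuse into one piece — 1 connected region; (rotated 70° about Z; rotation is an isometry so areas/perimeters/island counts are preserved). The outline is a single polygon with 8 vertices. Extrusion per mm of travel: 0.4 × 0.28 / (π × 1.425²) = 0.017557. Accumulating E over each segment gives final E = 2.2472.

G0 X-23.02 Y8.38 Z1.96
G1 X0.00 Y0.00 E0.4301
G1 X9.58 Y26.31 E0.9217
G1 X3.94 Y28.36 E1.0270
G1 X7.53 Y38.23 E1.2114
G1 X-10.79 Y44.90 E1.5537
G1 X-20.20 Y19.06 E2.0365
G1 X-19.26 Y18.72 E2.0541
G1 X-23.02 Y8.38 E2.2472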